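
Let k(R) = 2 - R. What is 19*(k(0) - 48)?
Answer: -874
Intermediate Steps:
19*(k(0) - 48) = 19*((2 - 1*0) - 48) = 19*((2 + 0) - 48) = 19*(2 - 48) = 19*(-46) = -874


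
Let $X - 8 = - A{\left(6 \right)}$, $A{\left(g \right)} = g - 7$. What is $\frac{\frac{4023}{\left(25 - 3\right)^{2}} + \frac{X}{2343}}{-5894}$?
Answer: $- \frac{285765}{202541416} \approx -0.0014109$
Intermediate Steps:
$A{\left(g \right)} = -7 + g$
$X = 9$ ($X = 8 - \left(-7 + 6\right) = 8 - -1 = 8 + 1 = 9$)
$\frac{\frac{4023}{\left(25 - 3\right)^{2}} + \frac{X}{2343}}{-5894} = \frac{\frac{4023}{\left(25 - 3\right)^{2}} + \frac{9}{2343}}{-5894} = \left(\frac{4023}{22^{2}} + 9 \cdot \frac{1}{2343}\right) \left(- \frac{1}{5894}\right) = \left(\frac{4023}{484} + \frac{3}{781}\right) \left(- \frac{1}{5894}\right) = \frac{285765}{34364} \left(- \frac{1}{5894}\right) = - \frac{285765}{202541416}$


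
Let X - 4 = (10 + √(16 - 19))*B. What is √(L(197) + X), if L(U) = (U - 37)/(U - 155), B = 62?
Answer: √(276864 + 27342*I*√3)/21 ≈ 25.147 + 2.1352*I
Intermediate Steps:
L(U) = (-37 + U)/(-155 + U)
X = 624 + 62*I*√3 (X = 4 + (10 + √(16 - 19))*62 = 4 + (10 + √(-3))*62 = 4 + (10 + I*√3)*62 = 4 + (620 + 62*I*√3) = 624 + 62*I*√3 ≈ 624.0 + 107.39*I)
√(L(197) + X) = √((-37 + 197)/(-155 + 197) + (624 + 62*I*√3)) = √(160/42 + (624 + 62*I*√3)) = √((1/42)*160 + (624 + 62*I*√3)) = √(80/21 + (624 + 62*I*√3)) = √(13184/21 + 62*I*√3)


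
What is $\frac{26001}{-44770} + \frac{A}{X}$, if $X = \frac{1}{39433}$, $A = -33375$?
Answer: $- \frac{58920739334751}{44770} \approx -1.3161 \cdot 10^{9}$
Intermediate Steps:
$X = \frac{1}{39433} \approx 2.5359 \cdot 10^{-5}$
$\frac{26001}{-44770} + \frac{A}{X} = \frac{26001}{-44770} - 33375 \frac{1}{\frac{1}{39433}} = 26001 \left(- \frac{1}{44770}\right) - 1316076375 = - \frac{26001}{44770} - 1316076375 = - \frac{58920739334751}{44770}$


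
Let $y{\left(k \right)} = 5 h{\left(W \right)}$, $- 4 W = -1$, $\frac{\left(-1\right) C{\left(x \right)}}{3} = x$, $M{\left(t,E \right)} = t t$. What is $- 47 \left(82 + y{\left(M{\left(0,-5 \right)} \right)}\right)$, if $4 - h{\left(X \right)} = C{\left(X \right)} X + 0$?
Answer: $- \frac{77409}{16} \approx -4838.1$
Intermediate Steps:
$M{\left(t,E \right)} = t^{2}$
$C{\left(x \right)} = - 3 x$
$W = \frac{1}{4}$ ($W = \left(- \frac{1}{4}\right) \left(-1\right) = \frac{1}{4} \approx 0.25$)
$h{\left(X \right)} = 4 + 3 X^{2}$ ($h{\left(X \right)} = 4 - \left(- 3 X X + 0\right) = 4 - \left(- 3 X^{2} + 0\right) = 4 - - 3 X^{2} = 4 + 3 X^{2}$)
$y{\left(k \right)} = \frac{335}{16}$ ($y{\left(k \right)} = 5 \left(4 + \frac{3}{16}\right) = 5 \cdot \frac{67}{16} = \frac{335}{16}$)
$- 47 \left(82 + y{\left(M{\left(0,-5 \right)} \right)}\right) = - 47 \left(82 + \frac{335}{16}\right) = \left(-47\right) \frac{1647}{16} = - \frac{77409}{16}$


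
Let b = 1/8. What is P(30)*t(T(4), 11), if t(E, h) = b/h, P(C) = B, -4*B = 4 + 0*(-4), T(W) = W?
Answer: -1/88 ≈ -0.011364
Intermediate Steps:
B = -1 (B = -(4 + 0*(-4))/4 = -(4 + 0)/4 = -1/4*4 = -1)
P(C) = -1
b = 1/8 ≈ 0.12500
t(E, h) = 1/(8*h)
P(30)*t(T(4), 11) = -1/(8*11) = -1*1/88 = -1/88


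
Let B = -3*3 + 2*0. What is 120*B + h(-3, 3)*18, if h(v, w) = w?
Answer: -1026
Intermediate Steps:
B = -9 (B = -9 + 0 = -9)
120*B + h(-3, 3)*18 = 120*(-9) + 3*18 = -1080 + 54 = -1026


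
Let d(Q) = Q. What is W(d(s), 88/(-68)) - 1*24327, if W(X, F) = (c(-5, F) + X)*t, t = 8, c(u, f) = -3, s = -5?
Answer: -24391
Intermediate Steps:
W(X, F) = -24 + 8*X (W(X, F) = (-3 + X)*8 = -24 + 8*X)
W(d(s), 88/(-68)) - 1*24327 = (-24 + 8*(-5)) - 1*24327 = (-24 - 40) - 24327 = -64 - 24327 = -24391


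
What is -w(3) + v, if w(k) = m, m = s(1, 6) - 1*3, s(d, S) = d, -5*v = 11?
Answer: -⅕ ≈ -0.20000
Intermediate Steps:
v = -11/5 (v = -⅕*11 = -11/5 ≈ -2.2000)
m = -2 (m = 1 - 1*3 = 1 - 3 = -2)
w(k) = -2
-w(3) + v = -1*(-2) - 11/5 = 2 - 11/5 = -⅕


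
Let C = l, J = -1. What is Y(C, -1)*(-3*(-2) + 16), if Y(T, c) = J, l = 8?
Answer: -22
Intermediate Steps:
C = 8
Y(T, c) = -1
Y(C, -1)*(-3*(-2) + 16) = -(-3*(-2) + 16) = -(6 + 16) = -1*22 = -22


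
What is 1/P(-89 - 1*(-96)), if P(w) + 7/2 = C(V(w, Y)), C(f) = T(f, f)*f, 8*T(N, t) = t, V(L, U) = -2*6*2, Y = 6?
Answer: 2/137 ≈ 0.014599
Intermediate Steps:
V(L, U) = -24 (V(L, U) = -12*2 = -24)
T(N, t) = t/8
C(f) = f**2/8 (C(f) = (f/8)*f = f**2/8)
P(w) = 137/2 (P(w) = -7/2 + (1/8)*(-24)**2 = -7/2 + (1/8)*576 = -7/2 + 72 = 137/2)
1/P(-89 - 1*(-96)) = 1/(137/2) = 2/137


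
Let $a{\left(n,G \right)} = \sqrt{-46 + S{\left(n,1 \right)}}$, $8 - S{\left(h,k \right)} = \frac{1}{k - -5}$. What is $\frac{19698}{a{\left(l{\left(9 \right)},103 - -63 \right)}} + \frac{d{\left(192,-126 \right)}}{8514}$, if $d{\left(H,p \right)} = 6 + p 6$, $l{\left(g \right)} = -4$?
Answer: $- \frac{125}{1419} - \frac{19698 i \sqrt{1374}}{229} \approx -0.08809 - 3188.5 i$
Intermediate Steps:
$S{\left(h,k \right)} = 8 - \frac{1}{5 + k}$ ($S{\left(h,k \right)} = 8 - \frac{1}{k - -5} = 8 - \frac{1}{k + 5} = 8 - \frac{1}{5 + k}$)
$a{\left(n,G \right)} = \frac{i \sqrt{1374}}{6}$ ($a{\left(n,G \right)} = \sqrt{-46 + \frac{39 + 8 \cdot 1}{5 + 1}} = \sqrt{-46 + \frac{39 + 8}{6}} = \sqrt{-46 + \frac{1}{6} \cdot 47} = \sqrt{-46 + \frac{47}{6}} = \sqrt{- \frac{229}{6}} = \frac{i \sqrt{1374}}{6}$)
$d{\left(H,p \right)} = 6 + 6 p$
$\frac{19698}{a{\left(l{\left(9 \right)},103 - -63 \right)}} + \frac{d{\left(192,-126 \right)}}{8514} = \frac{19698}{\frac{1}{6} i \sqrt{1374}} + \frac{6 + 6 \left(-126\right)}{8514} = 19698 \left(- \frac{i \sqrt{1374}}{229}\right) + \left(6 - 756\right) \frac{1}{8514} = - \frac{19698 i \sqrt{1374}}{229} - \frac{125}{1419} = - \frac{125}{1419} - \frac{19698 i \sqrt{1374}}{229}$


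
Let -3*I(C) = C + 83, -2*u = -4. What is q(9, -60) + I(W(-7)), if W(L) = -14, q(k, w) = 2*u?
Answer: -19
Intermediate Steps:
u = 2 (u = -½*(-4) = 2)
q(k, w) = 4 (q(k, w) = 2*2 = 4)
I(C) = -83/3 - C/3 (I(C) = -(C + 83)/3 = -(83 + C)/3 = -83/3 - C/3)
q(9, -60) + I(W(-7)) = 4 + (-83/3 - ⅓*(-14)) = 4 + (-83/3 + 14/3) = 4 - 23 = -19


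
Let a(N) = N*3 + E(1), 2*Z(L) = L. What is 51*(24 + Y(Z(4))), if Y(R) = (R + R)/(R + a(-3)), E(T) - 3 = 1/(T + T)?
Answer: 8160/7 ≈ 1165.7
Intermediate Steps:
Z(L) = L/2
E(T) = 3 + 1/(2*T) (E(T) = 3 + 1/(T + T) = 3 + 1/(2*T))
a(N) = 7/2 + 3*N (a(N) = N*3 + (3 + (½)/1) = 3*N + (3 + (½)*1) = 3*N + (3 + ½) = 3*N + 7/2 = 7/2 + 3*N)
Y(R) = 2*R/(-11/2 + R) (Y(R) = (R + R)/(R + (7/2 + 3*(-3))) = (2*R)/(R + (7/2 - 9)) = (2*R)/(R - 11/2) = (2*R)/(-11/2 + R) = 2*R/(-11/2 + R))
51*(24 + Y(Z(4))) = 51*(24 + 4*((½)*4)/(-11 + 2*((½)*4))) = 51*(24 + 4*2/(-11 + 2*2)) = 51*(24 + 4*2/(-11 + 4)) = 51*(24 + 4*2/(-7)) = 51*(24 + 4*2*(-⅐)) = 51*(24 - 8/7) = 51*(160/7) = 8160/7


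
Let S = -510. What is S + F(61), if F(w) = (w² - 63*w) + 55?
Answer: -577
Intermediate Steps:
F(w) = 55 + w² - 63*w
S + F(61) = -510 + (55 + 61² - 63*61) = -510 + (55 + 3721 - 3843) = -510 - 67 = -577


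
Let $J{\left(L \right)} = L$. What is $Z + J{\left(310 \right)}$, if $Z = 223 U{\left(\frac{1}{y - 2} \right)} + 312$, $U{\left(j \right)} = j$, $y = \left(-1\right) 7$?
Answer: $\frac{5375}{9} \approx 597.22$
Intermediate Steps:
$y = -7$
$Z = \frac{2585}{9}$ ($Z = \frac{223}{-7 - 2} + 312 = \frac{223}{-9} + 312 = 223 \left(- \frac{1}{9}\right) + 312 = - \frac{223}{9} + 312 = \frac{2585}{9} \approx 287.22$)
$Z + J{\left(310 \right)} = \frac{2585}{9} + 310 = \frac{5375}{9}$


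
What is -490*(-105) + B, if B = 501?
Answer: 51951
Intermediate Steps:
-490*(-105) + B = -490*(-105) + 501 = 51450 + 501 = 51951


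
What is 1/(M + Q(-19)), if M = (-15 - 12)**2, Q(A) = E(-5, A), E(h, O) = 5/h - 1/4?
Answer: 4/2911 ≈ 0.0013741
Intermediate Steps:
E(h, O) = -1/4 + 5/h (E(h, O) = 5/h - 1*1/4 = 5/h - 1/4 = -1/4 + 5/h)
Q(A) = -5/4 (Q(A) = (1/4)*(20 - 1*(-5))/(-5) = (1/4)*(-1/5)*(20 + 5) = (1/4)*(-1/5)*25 = -5/4)
M = 729 (M = (-27)**2 = 729)
1/(M + Q(-19)) = 1/(729 - 5/4) = 1/(2911/4) = 4/2911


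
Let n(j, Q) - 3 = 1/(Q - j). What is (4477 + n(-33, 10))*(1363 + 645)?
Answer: 386823128/43 ≈ 8.9959e+6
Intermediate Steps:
n(j, Q) = 3 + 1/(Q - j)
(4477 + n(-33, 10))*(1363 + 645) = (4477 + (1 - 3*(-33) + 3*10)/(10 - 1*(-33)))*(1363 + 645) = (4477 + (1 + 99 + 30)/(10 + 33))*2008 = (4477 + 130/43)*2008 = (192641/43)*2008 = 386823128/43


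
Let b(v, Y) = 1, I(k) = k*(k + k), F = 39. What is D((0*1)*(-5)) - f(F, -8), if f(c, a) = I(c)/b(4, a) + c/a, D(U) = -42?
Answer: -24633/8 ≈ -3079.1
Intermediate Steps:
I(k) = 2*k² (I(k) = k*(2*k) = 2*k²)
f(c, a) = 2*c² + c/a (f(c, a) = (2*c²)/1 + c/a = (2*c²)*1 + c/a = 2*c² + c/a)
D((0*1)*(-5)) - f(F, -8) = -42 - (2*39² + 39/(-8)) = -42 - (2*1521 + 39*(-⅛)) = -42 - (3042 - 39/8) = -42 - 1*24297/8 = -42 - 24297/8 = -24633/8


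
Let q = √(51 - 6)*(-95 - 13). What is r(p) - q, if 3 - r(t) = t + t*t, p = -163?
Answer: -26403 + 324*√5 ≈ -25679.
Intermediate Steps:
q = -324*√5 (q = √45*(-108) = (3*√5)*(-108) = -324*√5 ≈ -724.49)
r(t) = 3 - t - t² (r(t) = 3 - (t + t*t) = 3 - (t + t²) = 3 + (-t - t²) = 3 - t - t²)
r(p) - q = (3 - 1*(-163) - 1*(-163)²) - (-324)*√5 = (3 + 163 - 1*26569) + 324*√5 = (3 + 163 - 26569) + 324*√5 = -26403 + 324*√5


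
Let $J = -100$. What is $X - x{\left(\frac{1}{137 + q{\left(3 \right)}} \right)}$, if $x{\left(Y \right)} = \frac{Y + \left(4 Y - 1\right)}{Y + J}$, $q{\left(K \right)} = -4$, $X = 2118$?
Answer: $\frac{28167154}{13299} \approx 2118.0$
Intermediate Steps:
$x{\left(Y \right)} = \frac{-1 + 5 Y}{-100 + Y}$ ($x{\left(Y \right)} = \frac{Y + \left(4 Y - 1\right)}{Y - 100} = \frac{Y + \left(-1 + 4 Y\right)}{-100 + Y} = \frac{-1 + 5 Y}{-100 + Y}$)
$X - x{\left(\frac{1}{137 + q{\left(3 \right)}} \right)} = 2118 - \frac{-1 + \frac{5}{137 - 4}}{-100 + \frac{1}{137 - 4}} = 2118 - \frac{-1 + \frac{5}{133}}{-100 + \frac{1}{133}} = 2118 - \frac{-1 + 5 \cdot \frac{1}{133}}{-100 + \frac{1}{133}} = 2118 - \frac{-1 + \frac{5}{133}}{- \frac{13299}{133}} = 2118 - \left(- \frac{133}{13299}\right) \left(- \frac{128}{133}\right) = 2118 - \frac{128}{13299} = \frac{28167154}{13299}$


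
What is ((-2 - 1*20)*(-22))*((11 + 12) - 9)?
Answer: 6776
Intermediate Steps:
((-2 - 1*20)*(-22))*((11 + 12) - 9) = ((-2 - 20)*(-22))*(23 - 9) = -22*(-22)*14 = 484*14 = 6776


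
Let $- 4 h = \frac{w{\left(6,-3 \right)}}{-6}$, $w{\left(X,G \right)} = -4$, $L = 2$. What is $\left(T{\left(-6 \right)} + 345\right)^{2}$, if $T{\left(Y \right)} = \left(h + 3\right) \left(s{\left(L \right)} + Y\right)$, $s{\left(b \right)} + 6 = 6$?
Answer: $107584$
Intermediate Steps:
$s{\left(b \right)} = 0$ ($s{\left(b \right)} = -6 + 6 = 0$)
$h = - \frac{1}{6}$ ($h = - \frac{\left(-4\right) \frac{1}{-6}}{4} = - \frac{\left(-4\right) \left(- \frac{1}{6}\right)}{4} = \left(- \frac{1}{4}\right) \frac{2}{3} = - \frac{1}{6} \approx -0.16667$)
$T{\left(Y \right)} = \frac{17 Y}{6}$ ($T{\left(Y \right)} = \left(- \frac{1}{6} + 3\right) \left(0 + Y\right) = \frac{17 Y}{6}$)
$\left(T{\left(-6 \right)} + 345\right)^{2} = \left(\frac{17}{6} \left(-6\right) + 345\right)^{2} = \left(-17 + 345\right)^{2} = 328^{2} = 107584$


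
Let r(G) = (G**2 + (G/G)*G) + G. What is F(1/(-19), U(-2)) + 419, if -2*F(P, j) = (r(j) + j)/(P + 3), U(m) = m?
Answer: 23483/56 ≈ 419.34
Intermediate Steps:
r(G) = G**2 + 2*G (r(G) = (G**2 + 1*G) + G = (G**2 + G) + G = (G + G**2) + G = G**2 + 2*G)
F(P, j) = -(j + j*(2 + j))/(2*(3 + P)) (F(P, j) = -(j*(2 + j) + j)/(2*(P + 3)) = -(j + j*(2 + j))/(2*(3 + P)))
F(1/(-19), U(-2)) + 419 = (1/2)*(-2)*(-3 - 1*(-2))/(3 + 1/(-19)) + 419 = (1/2)*(-2)*(-3 + 2)/(3 - 1/19) + 419 = (1/2)*(-2)*(-1)/(56/19) + 419 = (1/2)*(-2)*(19/56)*(-1) + 419 = 19/56 + 419 = 23483/56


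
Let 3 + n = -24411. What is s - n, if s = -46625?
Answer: -22211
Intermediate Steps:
n = -24414 (n = -3 - 24411 = -24414)
s - n = -46625 - 1*(-24414) = -46625 + 24414 = -22211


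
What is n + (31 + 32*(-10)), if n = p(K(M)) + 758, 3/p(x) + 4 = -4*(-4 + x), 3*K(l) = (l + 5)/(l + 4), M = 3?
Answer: 103243/220 ≈ 469.29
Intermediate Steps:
K(l) = (5 + l)/(3*(4 + l)) (K(l) = ((l + 5)/(l + 4))/3 = ((5 + l)/(4 + l))/3 = (5 + l)/(3*(4 + l)))
p(x) = 3/(12 - 4*x) (p(x) = 3/(-4 - 4*(-4 + x)) = 3/(-4 + (16 - 4*x)) = 3/(12 - 4*x))
n = 166823/220 (n = -3/(-12 + 4*((5 + 3)/(3*(4 + 3)))) + 758 = -3/(-12 + 4*((⅓)*8/7)) + 758 = -3/(-12 + 4*((⅓)*(⅐)*8)) + 758 = -3/(-12 + 4*(8/21)) + 758 = -3/(-12 + 32/21) + 758 = -3/(-220/21) + 758 = -3*(-21/220) + 758 = 63/220 + 758 = 166823/220 ≈ 758.29)
n + (31 + 32*(-10)) = 166823/220 + (31 + 32*(-10)) = 166823/220 + (31 - 320) = 166823/220 - 289 = 103243/220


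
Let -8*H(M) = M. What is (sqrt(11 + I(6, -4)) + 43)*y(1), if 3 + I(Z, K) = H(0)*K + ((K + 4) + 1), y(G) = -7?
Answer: -322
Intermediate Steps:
H(M) = -M/8
I(Z, K) = 2 + K (I(Z, K) = -3 + ((-1/8*0)*K + ((K + 4) + 1)) = -3 + (0*K + ((4 + K) + 1)) = -3 + (0 + (5 + K)) = -3 + (5 + K) = 2 + K)
(sqrt(11 + I(6, -4)) + 43)*y(1) = (sqrt(11 + (2 - 4)) + 43)*(-7) = (sqrt(11 - 2) + 43)*(-7) = (sqrt(9) + 43)*(-7) = (3 + 43)*(-7) = 46*(-7) = -322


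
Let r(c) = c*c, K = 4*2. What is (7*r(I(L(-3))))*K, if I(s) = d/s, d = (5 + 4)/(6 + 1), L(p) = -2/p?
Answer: 1458/7 ≈ 208.29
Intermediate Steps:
K = 8
d = 9/7 ≈ 1.2857
I(s) = 9/(7*s)
r(c) = c²
(7*r(I(L(-3))))*K = (7*(9/(7*((-2/(-3)))))²)*8 = (7*(9/(7*((-2*(-⅓)))))²)*8 = (7*(9/(7*(⅔)))²)*8 = (7*((9/7)*(3/2))²)*8 = (7*(27/14)²)*8 = (7*(729/196))*8 = (729/28)*8 = 1458/7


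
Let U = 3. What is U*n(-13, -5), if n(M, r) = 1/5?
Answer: ⅗ ≈ 0.60000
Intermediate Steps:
n(M, r) = ⅕
U*n(-13, -5) = 3*(⅕) = ⅗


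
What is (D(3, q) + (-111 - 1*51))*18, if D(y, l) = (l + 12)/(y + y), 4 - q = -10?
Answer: -2838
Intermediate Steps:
q = 14 (q = 4 - 1*(-10) = 4 + 10 = 14)
D(y, l) = (12 + l)/(2*y) (D(y, l) = (12 + l)/((2*y)) = (12 + l)*(1/(2*y)) = (12 + l)/(2*y))
(D(3, q) + (-111 - 1*51))*18 = ((½)*(12 + 14)/3 + (-111 - 1*51))*18 = ((½)*(⅓)*26 + (-111 - 51))*18 = (13/3 - 162)*18 = -473/3*18 = -2838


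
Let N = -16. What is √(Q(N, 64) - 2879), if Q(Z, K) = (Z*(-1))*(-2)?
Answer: I*√2911 ≈ 53.954*I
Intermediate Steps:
Q(Z, K) = 2*Z (Q(Z, K) = -Z*(-2) = 2*Z)
√(Q(N, 64) - 2879) = √(2*(-16) - 2879) = √(-32 - 2879) = √(-2911) = I*√2911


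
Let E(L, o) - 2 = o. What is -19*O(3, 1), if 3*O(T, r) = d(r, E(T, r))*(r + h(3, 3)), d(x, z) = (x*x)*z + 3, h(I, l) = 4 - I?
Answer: -76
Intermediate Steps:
E(L, o) = 2 + o
d(x, z) = 3 + z*x² (d(x, z) = x²*z + 3 = z*x² + 3 = 3 + z*x²)
O(T, r) = (1 + r)*(3 + r²*(2 + r))/3 (O(T, r) = ((3 + (2 + r)*r²)*(r + (4 - 1*3)))/3 = ((3 + r²*(2 + r))*(r + (4 - 3)))/3 = ((3 + r²*(2 + r))*(r + 1))/3 = ((3 + r²*(2 + r))*(1 + r))/3 = ((1 + r)*(3 + r²*(2 + r)))/3 = (1 + r)*(3 + r²*(2 + r))/3)
-19*O(3, 1) = -19*(1 + 1)*(3 + 1²*(2 + 1))/3 = -19*2*(3 + 1*3)/3 = -19*2*(3 + 3)/3 = -19*2*6/3 = -19*4 = -76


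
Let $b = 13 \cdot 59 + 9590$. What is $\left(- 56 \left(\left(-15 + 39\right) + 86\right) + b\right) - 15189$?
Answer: $-10992$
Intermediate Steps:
$b = 10357$ ($b = 767 + 9590 = 10357$)
$\left(- 56 \left(\left(-15 + 39\right) + 86\right) + b\right) - 15189 = \left(- 56 \left(\left(-15 + 39\right) + 86\right) + 10357\right) - 15189 = \left(- 56 \left(24 + 86\right) + 10357\right) - 15189 = \left(\left(-56\right) 110 + 10357\right) - 15189 = \left(-6160 + 10357\right) - 15189 = 4197 - 15189 = -10992$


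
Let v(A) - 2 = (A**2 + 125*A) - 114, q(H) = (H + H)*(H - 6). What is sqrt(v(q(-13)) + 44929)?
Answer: sqrt(350603) ≈ 592.12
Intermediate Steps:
q(H) = 2*H*(-6 + H) (q(H) = (2*H)*(-6 + H) = 2*H*(-6 + H))
v(A) = -112 + A**2 + 125*A (v(A) = 2 + ((A**2 + 125*A) - 114) = 2 + (-114 + A**2 + 125*A) = -112 + A**2 + 125*A)
sqrt(v(q(-13)) + 44929) = sqrt((-112 + (2*(-13)*(-6 - 13))**2 + 125*(2*(-13)*(-6 - 13))) + 44929) = sqrt((-112 + (2*(-13)*(-19))**2 + 125*(2*(-13)*(-19))) + 44929) = sqrt((-112 + 494**2 + 125*494) + 44929) = sqrt((-112 + 244036 + 61750) + 44929) = sqrt(305674 + 44929) = sqrt(350603)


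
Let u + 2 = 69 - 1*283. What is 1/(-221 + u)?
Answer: -1/437 ≈ -0.0022883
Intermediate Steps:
u = -216 (u = -2 + (69 - 1*283) = -2 + (69 - 283) = -2 - 214 = -216)
1/(-221 + u) = 1/(-221 - 216) = 1/(-437) = -1/437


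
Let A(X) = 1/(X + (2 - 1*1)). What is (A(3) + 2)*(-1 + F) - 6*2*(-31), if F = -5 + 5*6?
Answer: 426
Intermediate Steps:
A(X) = 1/(1 + X) (A(X) = 1/(X + (2 - 1)) = 1/(X + 1) = 1/(1 + X))
F = 25 (F = -5 + 30 = 25)
(A(3) + 2)*(-1 + F) - 6*2*(-31) = (1/(1 + 3) + 2)*(-1 + 25) - 6*2*(-31) = (1/4 + 2)*24 - 12*(-31) = (¼ + 2)*24 + 372 = (9/4)*24 + 372 = 54 + 372 = 426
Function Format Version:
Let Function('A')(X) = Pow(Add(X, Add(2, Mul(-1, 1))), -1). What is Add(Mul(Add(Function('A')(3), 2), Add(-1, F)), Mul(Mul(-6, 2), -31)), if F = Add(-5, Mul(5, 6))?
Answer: 426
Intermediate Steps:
Function('A')(X) = Pow(Add(1, X), -1) (Function('A')(X) = Pow(Add(X, Add(2, -1)), -1) = Pow(Add(X, 1), -1) = Pow(Add(1, X), -1))
F = 25 (F = Add(-5, 30) = 25)
Add(Mul(Add(Function('A')(3), 2), Add(-1, F)), Mul(Mul(-6, 2), -31)) = Add(Mul(Add(Pow(Add(1, 3), -1), 2), Add(-1, 25)), Mul(Mul(-6, 2), -31)) = Add(Mul(Add(Pow(4, -1), 2), 24), Mul(-12, -31)) = Add(Mul(Add(Rational(1, 4), 2), 24), 372) = Add(Mul(Rational(9, 4), 24), 372) = Add(54, 372) = 426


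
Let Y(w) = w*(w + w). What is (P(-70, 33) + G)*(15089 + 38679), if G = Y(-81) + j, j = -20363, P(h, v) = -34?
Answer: -391162200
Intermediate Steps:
Y(w) = 2*w² (Y(w) = w*(2*w) = 2*w²)
G = -7241 (G = 2*(-81)² - 20363 = 2*6561 - 20363 = 13122 - 20363 = -7241)
(P(-70, 33) + G)*(15089 + 38679) = (-34 - 7241)*(15089 + 38679) = -7275*53768 = -391162200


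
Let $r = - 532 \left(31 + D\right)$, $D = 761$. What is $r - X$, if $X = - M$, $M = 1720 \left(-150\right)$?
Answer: $-679344$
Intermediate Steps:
$M = -258000$
$X = 258000$ ($X = \left(-1\right) \left(-258000\right) = 258000$)
$r = -421344$ ($r = - 532 \left(31 + 761\right) = \left(-532\right) 792 = -421344$)
$r - X = -421344 - 258000 = -679344$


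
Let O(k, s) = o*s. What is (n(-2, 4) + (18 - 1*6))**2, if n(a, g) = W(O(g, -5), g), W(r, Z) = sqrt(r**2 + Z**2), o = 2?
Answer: 260 + 48*sqrt(29) ≈ 518.49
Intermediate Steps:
O(k, s) = 2*s
W(r, Z) = sqrt(Z**2 + r**2)
n(a, g) = sqrt(100 + g**2) (n(a, g) = sqrt(g**2 + (2*(-5))**2) = sqrt(g**2 + (-10)**2) = sqrt(g**2 + 100) = sqrt(100 + g**2))
(n(-2, 4) + (18 - 1*6))**2 = (sqrt(100 + 4**2) + (18 - 1*6))**2 = (sqrt(100 + 16) + (18 - 6))**2 = (sqrt(116) + 12)**2 = (2*sqrt(29) + 12)**2 = (12 + 2*sqrt(29))**2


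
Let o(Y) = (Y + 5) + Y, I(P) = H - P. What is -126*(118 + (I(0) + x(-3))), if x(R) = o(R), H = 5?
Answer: -15372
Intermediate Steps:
I(P) = 5 - P
o(Y) = 5 + 2*Y (o(Y) = (5 + Y) + Y = 5 + 2*Y)
x(R) = 5 + 2*R
-126*(118 + (I(0) + x(-3))) = -126*(118 + ((5 - 1*0) + (5 + 2*(-3)))) = -126*(118 + ((5 + 0) + (5 - 6))) = -126*(118 + (5 - 1)) = -126*(118 + 4) = -126*122 = -15372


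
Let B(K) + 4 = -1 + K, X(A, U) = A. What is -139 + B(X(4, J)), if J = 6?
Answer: -140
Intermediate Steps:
B(K) = -5 + K (B(K) = -4 + (-1 + K) = -5 + K)
-139 + B(X(4, J)) = -139 + (-5 + 4) = -139 - 1 = -140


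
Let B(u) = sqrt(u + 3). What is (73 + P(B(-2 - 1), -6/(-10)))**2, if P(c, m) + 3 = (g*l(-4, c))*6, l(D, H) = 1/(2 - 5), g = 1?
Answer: 4624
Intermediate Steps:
B(u) = sqrt(3 + u)
l(D, H) = -1/3 (l(D, H) = 1/(-3) = -1/3)
P(c, m) = -5 (P(c, m) = -3 + (1*(-1/3))*6 = -3 - 1/3*6 = -3 - 2 = -5)
(73 + P(B(-2 - 1), -6/(-10)))**2 = (73 - 5)**2 = 68**2 = 4624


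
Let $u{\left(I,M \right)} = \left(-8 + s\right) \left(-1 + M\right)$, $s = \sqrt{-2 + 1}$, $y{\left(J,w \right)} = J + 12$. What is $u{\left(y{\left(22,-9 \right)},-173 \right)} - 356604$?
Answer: $-355212 - 174 i \approx -3.5521 \cdot 10^{5} - 174.0 i$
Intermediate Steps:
$y{\left(J,w \right)} = 12 + J$
$s = i$ ($s = \sqrt{-1} = i \approx 1.0 i$)
$u{\left(I,M \right)} = \left(-1 + M\right) \left(-8 + i\right)$ ($u{\left(I,M \right)} = \left(-8 + i\right) \left(-1 + M\right) = \left(-1 + M\right) \left(-8 + i\right)$)
$u{\left(y{\left(22,-9 \right)},-173 \right)} - 356604 = \left(8 - i - 173 \left(-8 + i\right)\right) - 356604 = \left(8 - i + \left(1384 - 173 i\right)\right) - 356604 = \left(1392 - 174 i\right) - 356604 = -355212 - 174 i$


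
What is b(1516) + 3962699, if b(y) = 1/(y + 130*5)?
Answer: 8583206035/2166 ≈ 3.9627e+6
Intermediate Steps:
b(y) = 1/(650 + y) (b(y) = 1/(y + 650) = 1/(650 + y))
b(1516) + 3962699 = 1/(650 + 1516) + 3962699 = 1/2166 + 3962699 = 8583206035/2166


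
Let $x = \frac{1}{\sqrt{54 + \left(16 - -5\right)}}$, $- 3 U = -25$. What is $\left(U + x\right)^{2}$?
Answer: $\frac{\left(125 + \sqrt{3}\right)^{2}}{225} \approx 71.382$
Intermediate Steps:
$U = \frac{25}{3}$ ($U = \left(- \frac{1}{3}\right) \left(-25\right) = \frac{25}{3} \approx 8.3333$)
$x = \frac{\sqrt{3}}{15}$ ($x = \frac{1}{\sqrt{54 + \left(16 + 5\right)}} = \frac{1}{\sqrt{54 + 21}} = \frac{1}{\sqrt{75}} = \frac{1}{5 \sqrt{3}} = \frac{\sqrt{3}}{15} \approx 0.11547$)
$\left(U + x\right)^{2} = \left(\frac{25}{3} + \frac{\sqrt{3}}{15}\right)^{2}$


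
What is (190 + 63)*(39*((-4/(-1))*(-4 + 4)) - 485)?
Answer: -122705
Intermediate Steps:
(190 + 63)*(39*((-4/(-1))*(-4 + 4)) - 485) = 253*(39*(-4*(-1)*0) - 485) = 253*(39*(4*0) - 485) = 253*(39*0 - 485) = 253*(0 - 485) = 253*(-485) = -122705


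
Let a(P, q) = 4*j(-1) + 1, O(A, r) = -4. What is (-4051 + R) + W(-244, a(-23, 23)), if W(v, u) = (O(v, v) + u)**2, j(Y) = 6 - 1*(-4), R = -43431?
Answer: -46113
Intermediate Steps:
j(Y) = 10 (j(Y) = 6 + 4 = 10)
a(P, q) = 41 (a(P, q) = 4*10 + 1 = 40 + 1 = 41)
W(v, u) = (-4 + u)**2
(-4051 + R) + W(-244, a(-23, 23)) = (-4051 - 43431) + (-4 + 41)**2 = -47482 + 37**2 = -47482 + 1369 = -46113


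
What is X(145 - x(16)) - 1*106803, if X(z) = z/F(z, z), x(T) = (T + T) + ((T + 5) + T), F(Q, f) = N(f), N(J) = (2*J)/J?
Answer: -106765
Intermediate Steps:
N(J) = 2
F(Q, f) = 2
x(T) = 5 + 4*T (x(T) = 2*T + ((5 + T) + T) = 2*T + (5 + 2*T) = 5 + 4*T)
X(z) = z/2
X(145 - x(16)) - 1*106803 = (145 - (5 + 4*16))/2 - 1*106803 = (145 - (5 + 64))/2 - 106803 = (145 - 1*69)/2 - 106803 = (145 - 69)/2 - 106803 = (½)*76 - 106803 = 38 - 106803 = -106765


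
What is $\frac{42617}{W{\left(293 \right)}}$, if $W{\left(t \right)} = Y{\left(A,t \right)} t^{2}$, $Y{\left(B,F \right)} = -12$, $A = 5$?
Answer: $- \frac{42617}{1030188} \approx -0.041368$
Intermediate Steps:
$W{\left(t \right)} = - 12 t^{2}$
$\frac{42617}{W{\left(293 \right)}} = \frac{42617}{\left(-12\right) 293^{2}} = \frac{42617}{\left(-12\right) 85849} = \frac{42617}{-1030188} = 42617 \left(- \frac{1}{1030188}\right) = - \frac{42617}{1030188}$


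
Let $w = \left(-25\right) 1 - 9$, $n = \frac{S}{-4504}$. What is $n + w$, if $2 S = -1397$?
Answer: $- \frac{304875}{9008} \approx -33.845$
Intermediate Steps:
$S = - \frac{1397}{2}$ ($S = \frac{1}{2} \left(-1397\right) = - \frac{1397}{2} \approx -698.5$)
$n = \frac{1397}{9008}$ ($n = - \frac{1397}{2 \left(-4504\right)} = \left(- \frac{1397}{2}\right) \left(- \frac{1}{4504}\right) = \frac{1397}{9008} \approx 0.15508$)
$w = -34$ ($w = -25 - 9 = -34$)
$n + w = \frac{1397}{9008} - 34 = - \frac{304875}{9008}$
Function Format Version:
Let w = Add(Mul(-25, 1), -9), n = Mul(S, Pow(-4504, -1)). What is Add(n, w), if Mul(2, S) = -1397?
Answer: Rational(-304875, 9008) ≈ -33.845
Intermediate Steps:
S = Rational(-1397, 2) (S = Mul(Rational(1, 2), -1397) = Rational(-1397, 2) ≈ -698.50)
n = Rational(1397, 9008) (n = Mul(Rational(-1397, 2), Pow(-4504, -1)) = Mul(Rational(-1397, 2), Rational(-1, 4504)) = Rational(1397, 9008) ≈ 0.15508)
w = -34 (w = Add(-25, -9) = -34)
Add(n, w) = Add(Rational(1397, 9008), -34) = Rational(-304875, 9008)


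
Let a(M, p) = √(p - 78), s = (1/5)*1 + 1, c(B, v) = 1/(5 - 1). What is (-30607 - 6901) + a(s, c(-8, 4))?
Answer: -37508 + I*√311/2 ≈ -37508.0 + 8.8176*I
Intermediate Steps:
c(B, v) = ¼ (c(B, v) = 1/4 = ¼)
s = 6/5 (s = (1*(⅕))*1 + 1 = (⅕)*1 + 1 = ⅕ + 1 = 6/5 ≈ 1.2000)
a(M, p) = √(-78 + p)
(-30607 - 6901) + a(s, c(-8, 4)) = (-30607 - 6901) + √(-78 + ¼) = -37508 + √(-311/4) = -37508 + I*√311/2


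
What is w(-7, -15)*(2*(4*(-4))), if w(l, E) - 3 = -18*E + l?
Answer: -8512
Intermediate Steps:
w(l, E) = 3 + l - 18*E (w(l, E) = 3 + (-18*E + l) = 3 + (l - 18*E) = 3 + l - 18*E)
w(-7, -15)*(2*(4*(-4))) = (3 - 7 - 18*(-15))*(2*(4*(-4))) = (3 - 7 + 270)*(2*(-16)) = 266*(-32) = -8512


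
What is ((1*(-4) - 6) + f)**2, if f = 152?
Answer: 20164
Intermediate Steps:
((1*(-4) - 6) + f)**2 = ((1*(-4) - 6) + 152)**2 = ((-4 - 6) + 152)**2 = (-10 + 152)**2 = 142**2 = 20164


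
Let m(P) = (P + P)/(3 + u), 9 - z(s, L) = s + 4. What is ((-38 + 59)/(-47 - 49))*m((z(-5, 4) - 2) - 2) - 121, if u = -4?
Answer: -947/8 ≈ -118.38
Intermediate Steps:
z(s, L) = 5 - s (z(s, L) = 9 - (s + 4) = 9 - (4 + s) = 9 + (-4 - s) = 5 - s)
m(P) = -2*P (m(P) = (P + P)/(3 - 4) = (2*P)/(-1) = (2*P)*(-1) = -2*P)
((-38 + 59)/(-47 - 49))*m((z(-5, 4) - 2) - 2) - 121 = ((-38 + 59)/(-47 - 49))*(-2*(((5 - 1*(-5)) - 2) - 2)) - 121 = (21/(-96))*(-2*(((5 + 5) - 2) - 2)) - 121 = (21*(-1/96))*(-2*((10 - 2) - 2)) - 121 = -(-7)*(8 - 2)/16 - 121 = -(-7)*6/16 - 121 = -7/32*(-12) - 121 = 21/8 - 121 = -947/8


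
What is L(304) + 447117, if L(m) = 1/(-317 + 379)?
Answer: 27721255/62 ≈ 4.4712e+5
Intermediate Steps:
L(m) = 1/62
L(304) + 447117 = 1/62 + 447117 = 27721255/62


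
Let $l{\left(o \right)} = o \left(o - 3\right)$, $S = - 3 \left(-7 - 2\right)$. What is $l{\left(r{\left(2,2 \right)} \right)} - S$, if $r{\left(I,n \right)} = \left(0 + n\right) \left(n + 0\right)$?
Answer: $-23$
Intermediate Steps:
$r{\left(I,n \right)} = n^{2}$ ($r{\left(I,n \right)} = n n = n^{2}$)
$S = 27$ ($S = \left(-3\right) \left(-9\right) = 27$)
$l{\left(o \right)} = o \left(-3 + o\right)$
$l{\left(r{\left(2,2 \right)} \right)} - S = 2^{2} \left(-3 + 2^{2}\right) - 27 = 4 \left(-3 + 4\right) - 27 = 4 \cdot 1 - 27 = 4 - 27 = -23$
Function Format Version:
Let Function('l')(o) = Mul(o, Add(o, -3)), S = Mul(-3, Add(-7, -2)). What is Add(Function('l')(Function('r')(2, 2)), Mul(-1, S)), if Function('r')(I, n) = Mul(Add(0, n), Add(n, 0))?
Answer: -23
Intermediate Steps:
Function('r')(I, n) = Pow(n, 2) (Function('r')(I, n) = Mul(n, n) = Pow(n, 2))
S = 27 (S = Mul(-3, -9) = 27)
Function('l')(o) = Mul(o, Add(-3, o))
Add(Function('l')(Function('r')(2, 2)), Mul(-1, S)) = Add(Mul(Pow(2, 2), Add(-3, Pow(2, 2))), Mul(-1, 27)) = Add(Mul(4, Add(-3, 4)), -27) = Add(Mul(4, 1), -27) = Add(4, -27) = -23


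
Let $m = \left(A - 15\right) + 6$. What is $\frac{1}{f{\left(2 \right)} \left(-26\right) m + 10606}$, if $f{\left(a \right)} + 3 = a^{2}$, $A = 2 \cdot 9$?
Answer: $\frac{1}{10372} \approx 9.6413 \cdot 10^{-5}$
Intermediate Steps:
$A = 18$
$m = 9$ ($m = \left(18 - 15\right) + 6 = 3 + 6 = 9$)
$f{\left(a \right)} = -3 + a^{2}$
$\frac{1}{f{\left(2 \right)} \left(-26\right) m + 10606} = \frac{1}{\left(-3 + 2^{2}\right) \left(-26\right) 9 + 10606} = \frac{1}{\left(-3 + 4\right) \left(-26\right) 9 + 10606} = \frac{1}{1 \left(-26\right) 9 + 10606} = \frac{1}{\left(-26\right) 9 + 10606} = \frac{1}{-234 + 10606} = \frac{1}{10372}$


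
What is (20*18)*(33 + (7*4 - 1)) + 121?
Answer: 21721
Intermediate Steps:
(20*18)*(33 + (7*4 - 1)) + 121 = 360*(33 + (28 - 1)) + 121 = 360*(33 + 27) + 121 = 360*60 + 121 = 21600 + 121 = 21721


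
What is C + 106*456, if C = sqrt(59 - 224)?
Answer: 48336 + I*sqrt(165) ≈ 48336.0 + 12.845*I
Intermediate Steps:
C = I*sqrt(165) (C = sqrt(-165) = I*sqrt(165) ≈ 12.845*I)
C + 106*456 = I*sqrt(165) + 106*456 = I*sqrt(165) + 48336 = 48336 + I*sqrt(165)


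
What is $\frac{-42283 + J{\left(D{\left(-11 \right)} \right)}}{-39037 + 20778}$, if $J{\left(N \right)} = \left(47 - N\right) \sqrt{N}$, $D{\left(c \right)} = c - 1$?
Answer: $\frac{42283}{18259} - \frac{118 i \sqrt{3}}{18259} \approx 2.3157 - 0.011193 i$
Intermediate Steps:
$D{\left(c \right)} = -1 + c$ ($D{\left(c \right)} = c - 1 = -1 + c$)
$J{\left(N \right)} = \sqrt{N} \left(47 - N\right)$
$\frac{-42283 + J{\left(D{\left(-11 \right)} \right)}}{-39037 + 20778} = \frac{-42283 + \sqrt{-1 - 11} \left(47 - \left(-1 - 11\right)\right)}{-39037 + 20778} = \frac{-42283 + \sqrt{-12} \left(47 - -12\right)}{-18259} = \left(-42283 + 2 i \sqrt{3} \left(47 + 12\right)\right) \left(- \frac{1}{18259}\right) = \left(-42283 + 2 i \sqrt{3} \cdot 59\right) \left(- \frac{1}{18259}\right) = \left(-42283 + 118 i \sqrt{3}\right) \left(- \frac{1}{18259}\right) = \frac{42283}{18259} - \frac{118 i \sqrt{3}}{18259}$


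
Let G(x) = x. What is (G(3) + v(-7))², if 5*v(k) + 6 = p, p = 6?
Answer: 9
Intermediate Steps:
v(k) = 0 (v(k) = -6/5 + (⅕)*6 = -6/5 + 6/5 = 0)
(G(3) + v(-7))² = (3 + 0)² = 3² = 9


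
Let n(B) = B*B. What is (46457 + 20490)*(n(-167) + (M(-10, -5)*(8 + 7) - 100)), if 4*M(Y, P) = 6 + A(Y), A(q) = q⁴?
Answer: 8744817981/2 ≈ 4.3724e+9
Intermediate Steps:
M(Y, P) = 3/2 + Y⁴/4 (M(Y, P) = (6 + Y⁴)/4 = 3/2 + Y⁴/4)
n(B) = B²
(46457 + 20490)*(n(-167) + (M(-10, -5)*(8 + 7) - 100)) = (46457 + 20490)*((-167)² + ((3/2 + (¼)*(-10)⁴)*(8 + 7) - 100)) = 66947*(27889 + ((3/2 + (¼)*10000)*15 - 100)) = 66947*(27889 + ((3/2 + 2500)*15 - 100)) = 66947*(27889 + ((5003/2)*15 - 100)) = 66947*(27889 + (75045/2 - 100)) = 66947*(27889 + 74845/2) = 66947*(130623/2) = 8744817981/2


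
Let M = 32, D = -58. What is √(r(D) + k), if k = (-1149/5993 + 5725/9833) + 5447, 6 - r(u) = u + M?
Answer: √19027988755251071271/58929169 ≈ 74.023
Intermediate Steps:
r(u) = -26 - u (r(u) = 6 - (u + 32) = 6 - (32 + u) = 6 + (-32 - u) = -26 - u)
k = 321010195351/58929169 (k = (-1149*1/5993 + 5725*(1/9833)) + 5447 = (-1149/5993 + 5725/9833) + 5447 = 23011808/58929169 + 5447 = 321010195351/58929169 ≈ 5447.4)
√(r(D) + k) = √((-26 - 1*(-58)) + 321010195351/58929169) = √((-26 + 58) + 321010195351/58929169) = √(32 + 321010195351/58929169) = √(322895928759/58929169) = √19027988755251071271/58929169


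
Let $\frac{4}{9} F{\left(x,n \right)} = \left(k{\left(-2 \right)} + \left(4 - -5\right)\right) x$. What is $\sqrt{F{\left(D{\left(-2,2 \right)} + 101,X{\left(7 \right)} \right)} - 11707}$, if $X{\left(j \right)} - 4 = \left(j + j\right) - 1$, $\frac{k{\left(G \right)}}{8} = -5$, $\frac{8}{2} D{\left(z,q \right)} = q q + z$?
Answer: $\frac{i \sqrt{300586}}{4} \approx 137.06 i$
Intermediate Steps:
$D{\left(z,q \right)} = \frac{z}{4} + \frac{q^{2}}{4}$ ($D{\left(z,q \right)} = \frac{q q + z}{4} = \frac{q^{2} + z}{4} = \frac{z + q^{2}}{4} = \frac{z}{4} + \frac{q^{2}}{4}$)
$k{\left(G \right)} = -40$ ($k{\left(G \right)} = 8 \left(-5\right) = -40$)
$X{\left(j \right)} = 3 + 2 j$ ($X{\left(j \right)} = 4 + \left(\left(j + j\right) - 1\right) = 4 + \left(2 j - 1\right) = 4 + \left(-1 + 2 j\right) = 3 + 2 j$)
$F{\left(x,n \right)} = - \frac{279 x}{4}$ ($F{\left(x,n \right)} = \frac{9 \left(-40 + \left(4 - -5\right)\right) x}{4} = \frac{9 \left(-40 + \left(4 + 5\right)\right) x}{4} = \frac{9 \left(-40 + 9\right) x}{4} = \frac{9 \left(- 31 x\right)}{4} = - \frac{279 x}{4}$)
$\sqrt{F{\left(D{\left(-2,2 \right)} + 101,X{\left(7 \right)} \right)} - 11707} = \sqrt{- \frac{279 \left(\left(\frac{1}{4} \left(-2\right) + \frac{2^{2}}{4}\right) + 101\right)}{4} - 11707} = \sqrt{- \frac{279 \left(\left(- \frac{1}{2} + \frac{1}{4} \cdot 4\right) + 101\right)}{4} - 11707} = \sqrt{- \frac{279 \left(\left(- \frac{1}{2} + 1\right) + 101\right)}{4} - 11707} = \sqrt{- \frac{279 \left(\frac{1}{2} + 101\right)}{4} - 11707} = \sqrt{\left(- \frac{279}{4}\right) \frac{203}{2} - 11707} = \sqrt{- \frac{56637}{8} - 11707} = \sqrt{- \frac{150293}{8}} = \frac{i \sqrt{300586}}{4}$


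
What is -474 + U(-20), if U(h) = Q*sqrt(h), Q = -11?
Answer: -474 - 22*I*sqrt(5) ≈ -474.0 - 49.193*I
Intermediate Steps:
U(h) = -11*sqrt(h)
-474 + U(-20) = -474 - 22*I*sqrt(5)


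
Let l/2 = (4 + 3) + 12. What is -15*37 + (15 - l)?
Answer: -578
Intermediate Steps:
l = 38 (l = 2*((4 + 3) + 12) = 2*(7 + 12) = 2*19 = 38)
-15*37 + (15 - l) = -15*37 + (15 - 1*38) = -555 + (15 - 38) = -555 - 23 = -578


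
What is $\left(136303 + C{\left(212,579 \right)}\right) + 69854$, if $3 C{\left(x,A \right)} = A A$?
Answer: $317904$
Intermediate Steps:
$C{\left(x,A \right)} = \frac{A^{2}}{3}$ ($C{\left(x,A \right)} = \frac{A A}{3} = \frac{A^{2}}{3}$)
$\left(136303 + C{\left(212,579 \right)}\right) + 69854 = \left(136303 + \frac{579^{2}}{3}\right) + 69854 = \left(136303 + \frac{1}{3} \cdot 335241\right) + 69854 = \left(136303 + 111747\right) + 69854 = 248050 + 69854 = 317904$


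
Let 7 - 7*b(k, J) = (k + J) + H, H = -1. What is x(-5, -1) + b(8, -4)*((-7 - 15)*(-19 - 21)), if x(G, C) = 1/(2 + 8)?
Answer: 35207/70 ≈ 502.96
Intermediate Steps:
b(k, J) = 8/7 - J/7 - k/7 (b(k, J) = 1 - ((k + J) - 1)/7 = 1 - ((J + k) - 1)/7 = 1 - (-1 + J + k)/7 = 1 + (⅐ - J/7 - k/7) = 8/7 - J/7 - k/7)
x(G, C) = ⅒ (x(G, C) = 1/10 = ⅒)
x(-5, -1) + b(8, -4)*((-7 - 15)*(-19 - 21)) = ⅒ + (8/7 - ⅐*(-4) - ⅐*8)*((-7 - 15)*(-19 - 21)) = ⅒ + (8/7 + 4/7 - 8/7)*(-22*(-40)) = ⅒ + (4/7)*880 = ⅒ + 3520/7 = 35207/70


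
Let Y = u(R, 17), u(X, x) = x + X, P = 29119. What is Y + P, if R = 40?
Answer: 29176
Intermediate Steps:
u(X, x) = X + x
Y = 57 (Y = 40 + 17 = 57)
Y + P = 57 + 29119 = 29176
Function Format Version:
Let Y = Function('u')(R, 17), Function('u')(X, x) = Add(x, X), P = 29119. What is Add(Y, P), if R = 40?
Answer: 29176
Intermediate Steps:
Function('u')(X, x) = Add(X, x)
Y = 57 (Y = Add(40, 17) = 57)
Add(Y, P) = Add(57, 29119) = 29176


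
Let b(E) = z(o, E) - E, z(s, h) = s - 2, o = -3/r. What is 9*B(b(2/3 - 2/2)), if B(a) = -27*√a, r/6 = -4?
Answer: -81*I*√222/4 ≈ -301.72*I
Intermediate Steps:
r = -24 (r = 6*(-4) = -24)
o = ⅛ (o = -3/(-24) = -3*(-1/24) = ⅛ ≈ 0.12500)
z(s, h) = -2 + s
b(E) = -15/8 - E (b(E) = (-2 + ⅛) - E = -15/8 - E)
9*B(b(2/3 - 2/2)) = 9*(-27*√(-15/8 - (2/3 - 2/2))) = 9*(-27*√(-15/8 - (2*(⅓) - 2*½))) = 9*(-27*√(-15/8 - (⅔ - 1))) = 9*(-27*√(-15/8 - 1*(-⅓))) = 9*(-27*√(-15/8 + ⅓)) = 9*(-9*I*√222/4) = -81*I*√222/4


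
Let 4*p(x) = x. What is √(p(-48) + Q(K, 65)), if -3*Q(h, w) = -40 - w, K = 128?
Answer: √23 ≈ 4.7958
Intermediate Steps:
Q(h, w) = 40/3 + w/3 (Q(h, w) = -(-40 - w)/3 = 40/3 + w/3)
p(x) = x/4
√(p(-48) + Q(K, 65)) = √((¼)*(-48) + (40/3 + (⅓)*65)) = √(-12 + (40/3 + 65/3)) = √(-12 + 35) = √23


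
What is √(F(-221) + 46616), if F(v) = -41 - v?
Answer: 2*√11699 ≈ 216.32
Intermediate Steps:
√(F(-221) + 46616) = √((-41 - 1*(-221)) + 46616) = √((-41 + 221) + 46616) = √(180 + 46616) = √46796 = 2*√11699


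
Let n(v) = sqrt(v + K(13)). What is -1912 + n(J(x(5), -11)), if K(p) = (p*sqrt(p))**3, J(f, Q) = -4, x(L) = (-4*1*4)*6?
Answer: -1912 + sqrt(-4 + 28561*sqrt(13)) ≈ -1591.1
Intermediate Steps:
x(L) = -96 (x(L) = -4*4*6 = -16*6 = -96)
K(p) = p**(9/2) (K(p) = (p**(3/2))**3 = p**(9/2))
n(v) = sqrt(v + 28561*sqrt(13)) (n(v) = sqrt(v + 13**(9/2)) = sqrt(v + 28561*sqrt(13)))
-1912 + n(J(x(5), -11)) = -1912 + sqrt(-4 + 28561*sqrt(13))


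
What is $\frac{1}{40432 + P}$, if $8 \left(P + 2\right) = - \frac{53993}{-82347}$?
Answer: $\frac{658776}{26634367673} \approx 2.4734 \cdot 10^{-5}$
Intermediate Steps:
$P = - \frac{1263559}{658776}$ ($P = -2 + \frac{\left(-53993\right) \frac{1}{-82347}}{8} = -2 + \frac{\left(-53993\right) \left(- \frac{1}{82347}\right)}{8} = -2 + \frac{1}{8} \cdot \frac{53993}{82347} = -2 + \frac{53993}{658776} = - \frac{1263559}{658776} \approx -1.918$)
$\frac{1}{40432 + P} = \frac{1}{40432 - \frac{1263559}{658776}} = \frac{1}{\frac{26634367673}{658776}} = \frac{658776}{26634367673}$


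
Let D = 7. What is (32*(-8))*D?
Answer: -1792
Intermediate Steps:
(32*(-8))*D = (32*(-8))*7 = -256*7 = -1792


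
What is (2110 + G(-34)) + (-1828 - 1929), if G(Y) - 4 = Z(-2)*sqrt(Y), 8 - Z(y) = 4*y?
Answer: -1643 + 16*I*sqrt(34) ≈ -1643.0 + 93.295*I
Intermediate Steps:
Z(y) = 8 - 4*y
G(Y) = 4 + 16*sqrt(Y) (G(Y) = 4 + (8 - 4*(-2))*sqrt(Y) = 4 + (8 + 8)*sqrt(Y) = 4 + 16*sqrt(Y))
(2110 + G(-34)) + (-1828 - 1929) = (2110 + (4 + 16*sqrt(-34))) + (-1828 - 1929) = (2110 + (4 + 16*(I*sqrt(34)))) - 3757 = (2110 + (4 + 16*I*sqrt(34))) - 3757 = (2114 + 16*I*sqrt(34)) - 3757 = -1643 + 16*I*sqrt(34)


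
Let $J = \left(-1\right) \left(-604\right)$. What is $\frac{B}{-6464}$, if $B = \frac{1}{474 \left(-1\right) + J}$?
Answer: $- \frac{1}{840320} \approx -1.19 \cdot 10^{-6}$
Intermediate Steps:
$J = 604$
$B = \frac{1}{130}$ ($B = \frac{1}{474 \left(-1\right) + 604} = \frac{1}{-474 + 604} = \frac{1}{130} \approx 0.0076923$)
$\frac{B}{-6464} = \frac{1}{130 \left(-6464\right)} = \frac{1}{130} \left(- \frac{1}{6464}\right) = - \frac{1}{840320}$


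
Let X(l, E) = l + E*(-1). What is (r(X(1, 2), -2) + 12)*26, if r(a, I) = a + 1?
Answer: 312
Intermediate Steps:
X(l, E) = l - E
r(a, I) = 1 + a
(r(X(1, 2), -2) + 12)*26 = ((1 + (1 - 1*2)) + 12)*26 = ((1 + (1 - 2)) + 12)*26 = ((1 - 1) + 12)*26 = (0 + 12)*26 = 12*26 = 312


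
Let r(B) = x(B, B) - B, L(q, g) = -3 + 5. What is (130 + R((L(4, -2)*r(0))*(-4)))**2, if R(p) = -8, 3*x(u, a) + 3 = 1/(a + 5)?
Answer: 14884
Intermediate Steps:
x(u, a) = -1 + 1/(3*(5 + a)) (x(u, a) = -1 + 1/(3*(a + 5)) = -1 + 1/(3*(5 + a)))
L(q, g) = 2
r(B) = -B + (-14/3 - B)/(5 + B) (r(B) = (-14/3 - B)/(5 + B) - B = -B + (-14/3 - B)/(5 + B))
(130 + R((L(4, -2)*r(0))*(-4)))**2 = (130 - 8)**2 = 122**2 = 14884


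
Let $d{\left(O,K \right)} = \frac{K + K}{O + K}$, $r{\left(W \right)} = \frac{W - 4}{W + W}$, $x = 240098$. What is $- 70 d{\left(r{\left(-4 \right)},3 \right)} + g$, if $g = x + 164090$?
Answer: $404083$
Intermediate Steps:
$r{\left(W \right)} = \frac{-4 + W}{2 W}$
$d{\left(O,K \right)} = \frac{2 K}{K + O}$
$g = 404188$ ($g = 240098 + 164090 = 404188$)
$- 70 d{\left(r{\left(-4 \right)},3 \right)} + g = - 70 \cdot 2 \cdot 3 \frac{1}{3 + \frac{-4 - 4}{2 \left(-4\right)}} + 404188 = - 70 \cdot 2 \cdot 3 \frac{1}{3 + \frac{1}{2} \left(- \frac{1}{4}\right) \left(-8\right)} + 404188 = - 70 \cdot 2 \cdot 3 \frac{1}{3 + 1} + 404188 = - 70 \cdot 2 \cdot 3 \cdot \frac{1}{4} + 404188 = \left(-70\right) \frac{3}{2} + 404188 = -105 + 404188 = 404083$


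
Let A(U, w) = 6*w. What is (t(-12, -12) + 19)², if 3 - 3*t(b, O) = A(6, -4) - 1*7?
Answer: 8281/9 ≈ 920.11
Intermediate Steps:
t(b, O) = 34/3 (t(b, O) = 1 - (6*(-4) - 1*7)/3 = 1 - (-24 - 7)/3 = 1 - ⅓*(-31) = 1 + 31/3 = 34/3)
(t(-12, -12) + 19)² = (34/3 + 19)² = (91/3)² = 8281/9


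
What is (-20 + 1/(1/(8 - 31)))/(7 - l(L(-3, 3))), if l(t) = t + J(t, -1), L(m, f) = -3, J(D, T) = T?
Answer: -43/11 ≈ -3.9091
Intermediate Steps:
l(t) = -1 + t (l(t) = t - 1 = -1 + t)
(-20 + 1/(1/(8 - 31)))/(7 - l(L(-3, 3))) = (-20 + 1/(1/(8 - 31)))/(7 - (-1 - 3)) = (-20 + 1/(1/(-23)))/(7 - 1*(-4)) = (-20 + 1/(-1/23))/(7 + 4) = (-20 - 23)/11 = -43*1/11 = -43/11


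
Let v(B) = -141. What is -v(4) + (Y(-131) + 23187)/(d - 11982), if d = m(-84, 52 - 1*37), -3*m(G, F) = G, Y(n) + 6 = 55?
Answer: 831139/5977 ≈ 139.06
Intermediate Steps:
Y(n) = 49 (Y(n) = -6 + 55 = 49)
m(G, F) = -G/3
d = 28 (d = -⅓*(-84) = 28)
-v(4) + (Y(-131) + 23187)/(d - 11982) = -1*(-141) + (49 + 23187)/(28 - 11982) = 141 + 23236/(-11954) = 141 + 23236*(-1/11954) = 141 - 11618/5977 = 831139/5977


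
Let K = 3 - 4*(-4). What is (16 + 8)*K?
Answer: 456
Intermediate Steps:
K = 19 (K = 3 - 1*(-16) = 3 + 16 = 19)
(16 + 8)*K = (16 + 8)*19 = 24*19 = 456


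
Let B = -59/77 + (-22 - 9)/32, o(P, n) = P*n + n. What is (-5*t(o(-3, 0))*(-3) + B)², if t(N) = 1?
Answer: 1068309225/6071296 ≈ 175.96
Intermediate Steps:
o(P, n) = n + P*n
B = -4275/2464 (B = -59*1/77 - 31*1/32 = -59/77 - 31/32 = -4275/2464 ≈ -1.7350)
(-5*t(o(-3, 0))*(-3) + B)² = (-5*1*(-3) - 4275/2464)² = (-5*(-3) - 4275/2464)² = (15 - 4275/2464)² = (32685/2464)² = 1068309225/6071296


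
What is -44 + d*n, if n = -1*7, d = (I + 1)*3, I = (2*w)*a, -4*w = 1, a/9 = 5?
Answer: 815/2 ≈ 407.50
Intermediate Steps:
a = 45 (a = 9*5 = 45)
w = -¼ (w = -¼*1 = -¼ ≈ -0.25000)
I = -45/2 (I = (2*(-¼))*45 = -½*45 = -45/2 ≈ -22.500)
d = -129/2 (d = (-45/2 + 1)*3 = -43/2*3 = -129/2 ≈ -64.500)
n = -7
-44 + d*n = -44 - 129/2*(-7) = -44 + 903/2 = 815/2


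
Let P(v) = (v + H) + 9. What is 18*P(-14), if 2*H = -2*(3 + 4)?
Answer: -216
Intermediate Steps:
H = -7 (H = (-2*(3 + 4))/2 = (-2*7)/2 = (½)*(-14) = -7)
P(v) = 2 + v (P(v) = (v - 7) + 9 = (-7 + v) + 9 = 2 + v)
18*P(-14) = 18*(2 - 14) = 18*(-12) = -216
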